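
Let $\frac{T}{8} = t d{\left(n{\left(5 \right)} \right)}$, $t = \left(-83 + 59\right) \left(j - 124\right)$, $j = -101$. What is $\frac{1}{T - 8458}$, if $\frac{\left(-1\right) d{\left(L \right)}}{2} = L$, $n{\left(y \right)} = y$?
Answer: $- \frac{1}{440458} \approx -2.2704 \cdot 10^{-6}$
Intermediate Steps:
$d{\left(L \right)} = - 2 L$
$t = 5400$ ($t = \left(-83 + 59\right) \left(-101 - 124\right) = \left(-24\right) \left(-225\right) = 5400$)
$T = -432000$ ($T = 8 \cdot 5400 \left(\left(-2\right) 5\right) = 8 \cdot 5400 \left(-10\right) = 8 \left(-54000\right) = -432000$)
$\frac{1}{T - 8458} = \frac{1}{-432000 - 8458} = \frac{1}{-440458} = - \frac{1}{440458}$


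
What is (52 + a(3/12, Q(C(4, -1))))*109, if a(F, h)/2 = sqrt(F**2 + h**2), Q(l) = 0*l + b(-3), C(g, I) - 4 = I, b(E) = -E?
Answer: 5668 + 109*sqrt(145)/2 ≈ 6324.3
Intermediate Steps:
C(g, I) = 4 + I
Q(l) = 3 (Q(l) = 0*l - 1*(-3) = 0 + 3 = 3)
a(F, h) = 2*sqrt(F**2 + h**2)
(52 + a(3/12, Q(C(4, -1))))*109 = (52 + 2*sqrt((3/12)**2 + 3**2))*109 = (52 + 2*sqrt((3*(1/12))**2 + 9))*109 = (52 + 2*sqrt((1/4)**2 + 9))*109 = (52 + 2*sqrt(1/16 + 9))*109 = (52 + 2*sqrt(145/16))*109 = (52 + 2*(sqrt(145)/4))*109 = (52 + sqrt(145)/2)*109 = 5668 + 109*sqrt(145)/2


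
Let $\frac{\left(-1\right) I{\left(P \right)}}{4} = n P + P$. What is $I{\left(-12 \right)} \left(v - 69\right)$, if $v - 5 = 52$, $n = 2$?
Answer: $-1728$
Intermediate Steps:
$v = 57$ ($v = 5 + 52 = 57$)
$I{\left(P \right)} = - 12 P$ ($I{\left(P \right)} = - 4 \left(2 P + P\right) = - 4 \cdot 3 P = - 12 P$)
$I{\left(-12 \right)} \left(v - 69\right) = \left(-12\right) \left(-12\right) \left(57 - 69\right) = 144 \left(-12\right) = -1728$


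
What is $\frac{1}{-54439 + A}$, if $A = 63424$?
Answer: $\frac{1}{8985} \approx 0.0001113$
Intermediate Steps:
$\frac{1}{-54439 + A} = \frac{1}{-54439 + 63424} = \frac{1}{8985}$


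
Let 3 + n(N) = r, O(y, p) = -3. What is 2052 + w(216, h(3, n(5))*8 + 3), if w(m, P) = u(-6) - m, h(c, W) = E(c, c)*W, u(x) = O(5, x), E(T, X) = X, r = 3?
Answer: 1833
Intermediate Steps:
u(x) = -3
n(N) = 0 (n(N) = -3 + 3 = 0)
h(c, W) = W*c (h(c, W) = c*W = W*c)
w(m, P) = -3 - m
2052 + w(216, h(3, n(5))*8 + 3) = 2052 + (-3 - 1*216) = 2052 + (-3 - 216) = 2052 - 219 = 1833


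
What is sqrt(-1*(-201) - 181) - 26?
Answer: -26 + 2*sqrt(5) ≈ -21.528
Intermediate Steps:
sqrt(-1*(-201) - 181) - 26 = sqrt(201 - 181) - 26 = sqrt(20) - 26 = 2*sqrt(5) - 26 = -26 + 2*sqrt(5)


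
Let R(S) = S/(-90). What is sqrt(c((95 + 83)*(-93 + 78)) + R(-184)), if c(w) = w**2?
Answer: 4*sqrt(100250185)/15 ≈ 2670.0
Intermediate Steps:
R(S) = -S/90 (R(S) = S*(-1/90) = -S/90)
sqrt(c((95 + 83)*(-93 + 78)) + R(-184)) = sqrt(((95 + 83)*(-93 + 78))**2 - 1/90*(-184)) = sqrt((178*(-15))**2 + 92/45) = sqrt((-2670)**2 + 92/45) = sqrt(7128900 + 92/45) = sqrt(320800592/45) = 4*sqrt(100250185)/15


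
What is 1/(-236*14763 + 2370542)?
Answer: -1/1113526 ≈ -8.9805e-7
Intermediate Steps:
1/(-236*14763 + 2370542) = 1/(-3484068 + 2370542) = 1/(-1113526) = -1/1113526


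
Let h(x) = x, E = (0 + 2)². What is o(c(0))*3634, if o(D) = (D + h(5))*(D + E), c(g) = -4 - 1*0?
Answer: 0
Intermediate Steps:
E = 4 (E = 2² = 4)
c(g) = -4 (c(g) = -4 + 0 = -4)
o(D) = (4 + D)*(5 + D) (o(D) = (D + 5)*(D + 4) = (5 + D)*(4 + D) = (4 + D)*(5 + D))
o(c(0))*3634 = (20 + (-4)² + 9*(-4))*3634 = (20 + 16 - 36)*3634 = 0*3634 = 0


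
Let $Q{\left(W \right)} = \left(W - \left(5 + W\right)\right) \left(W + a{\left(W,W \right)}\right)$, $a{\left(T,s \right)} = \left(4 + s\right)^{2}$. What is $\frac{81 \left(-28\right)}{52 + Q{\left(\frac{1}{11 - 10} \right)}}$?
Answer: $\frac{378}{13} \approx 29.077$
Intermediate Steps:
$Q{\left(W \right)} = - 5 W - 5 \left(4 + W\right)^{2}$ ($Q{\left(W \right)} = \left(W - \left(5 + W\right)\right) \left(W + \left(4 + W\right)^{2}\right) = - 5 \left(W + \left(4 + W\right)^{2}\right) = - 5 W - 5 \left(4 + W\right)^{2}$)
$\frac{81 \left(-28\right)}{52 + Q{\left(\frac{1}{11 - 10} \right)}} = \frac{81 \left(-28\right)}{52 - \left(5 \left(4 + \frac{1}{11 - 10}\right)^{2} + \frac{5}{11 - 10}\right)} = - \frac{2268}{52 - \left(5 + 5 \left(4 + 1^{-1}\right)^{2}\right)} = - \frac{2268}{52 - \left(5 + 5 \left(4 + 1\right)^{2}\right)} = - \frac{2268}{52 - \left(5 + 5 \cdot 5^{2}\right)} = - \frac{2268}{52 - 130} = - \frac{2268}{-78} = \left(-2268\right) \left(- \frac{1}{78}\right) = \frac{378}{13}$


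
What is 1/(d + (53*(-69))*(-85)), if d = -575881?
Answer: -1/265036 ≈ -3.7731e-6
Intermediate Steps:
1/(d + (53*(-69))*(-85)) = 1/(-575881 + (53*(-69))*(-85)) = 1/(-575881 - 3657*(-85)) = 1/(-575881 + 310845) = 1/(-265036) = -1/265036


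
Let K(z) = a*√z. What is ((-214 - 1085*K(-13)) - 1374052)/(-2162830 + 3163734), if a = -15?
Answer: -687133/500452 + 16275*I*√13/1000904 ≈ -1.373 + 0.058627*I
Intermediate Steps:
K(z) = -15*√z
((-214 - 1085*K(-13)) - 1374052)/(-2162830 + 3163734) = ((-214 - (-16275)*√(-13)) - 1374052)/(-2162830 + 3163734) = ((-214 - (-16275)*I*√13) - 1374052)/1000904 = ((-214 - (-16275)*I*√13) - 1374052)*(1/1000904) = ((-214 + 16275*I*√13) - 1374052)*(1/1000904) = (-1374266 + 16275*I*√13)*(1/1000904) = -687133/500452 + 16275*I*√13/1000904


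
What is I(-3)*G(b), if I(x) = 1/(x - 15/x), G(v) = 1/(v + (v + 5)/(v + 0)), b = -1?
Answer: -⅒ ≈ -0.10000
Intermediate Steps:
G(v) = 1/(v + (5 + v)/v)
I(-3)*G(b) = (-3/(-15 + (-3)²))*(-1/(5 - 1 + (-1)²)) = (-3/(-15 + 9))*(-1/(5 - 1 + 1)) = (-3/(-6))*(-1/5) = (-3*(-⅙))*(-1*⅕) = (½)*(-⅕) = -⅒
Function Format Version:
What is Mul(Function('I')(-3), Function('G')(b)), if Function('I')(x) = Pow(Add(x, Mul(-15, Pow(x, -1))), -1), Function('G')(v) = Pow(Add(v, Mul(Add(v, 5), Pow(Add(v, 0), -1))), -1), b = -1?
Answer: Rational(-1, 10) ≈ -0.10000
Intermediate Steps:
Function('G')(v) = Pow(Add(v, Mul(Pow(v, -1), Add(5, v))), -1) (Function('G')(v) = Pow(Add(v, Mul(Add(5, v), Pow(v, -1))), -1) = Pow(Add(v, Mul(Pow(v, -1), Add(5, v))), -1))
Mul(Function('I')(-3), Function('G')(b)) = Mul(Mul(-3, Pow(Add(-15, Pow(-3, 2)), -1)), Mul(-1, Pow(Add(5, -1, Pow(-1, 2)), -1))) = Mul(Mul(-3, Pow(Add(-15, 9), -1)), Mul(-1, Pow(Add(5, -1, 1), -1))) = Mul(Mul(-3, Pow(-6, -1)), Mul(-1, Pow(5, -1))) = Mul(Mul(-3, Rational(-1, 6)), Mul(-1, Rational(1, 5))) = Mul(Rational(1, 2), Rational(-1, 5)) = Rational(-1, 10)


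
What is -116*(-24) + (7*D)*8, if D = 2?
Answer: 2896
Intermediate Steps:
-116*(-24) + (7*D)*8 = -116*(-24) + (7*2)*8 = 2784 + 14*8 = 2784 + 112 = 2896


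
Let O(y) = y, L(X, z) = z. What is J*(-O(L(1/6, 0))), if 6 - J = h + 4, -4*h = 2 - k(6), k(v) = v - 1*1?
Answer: 0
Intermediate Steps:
k(v) = -1 + v (k(v) = v - 1 = -1 + v)
h = ¾ (h = -(2 - (-1 + 6))/4 = -(2 - 1*5)/4 = -(2 - 5)/4 = -¼*(-3) = ¾ ≈ 0.75000)
J = 5/4 (J = 6 - (¾ + 4) = 6 - 1*19/4 = 6 - 19/4 = 5/4 ≈ 1.2500)
J*(-O(L(1/6, 0))) = 5*(-1*0)/4 = (5/4)*0 = 0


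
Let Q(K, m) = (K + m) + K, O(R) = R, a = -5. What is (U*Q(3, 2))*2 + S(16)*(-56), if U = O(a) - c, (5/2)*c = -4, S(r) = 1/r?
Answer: -579/10 ≈ -57.900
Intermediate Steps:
Q(K, m) = m + 2*K
c = -8/5 (c = (⅖)*(-4) = -8/5 ≈ -1.6000)
U = -17/5 (U = -5 - 1*(-8/5) = -5 + 8/5 = -17/5 ≈ -3.4000)
(U*Q(3, 2))*2 + S(16)*(-56) = -17*(2 + 2*3)/5*2 - 56/16 = -17*(2 + 6)/5*2 + (1/16)*(-56) = -17/5*8*2 - 7/2 = -136/5*2 - 7/2 = -272/5 - 7/2 = -579/10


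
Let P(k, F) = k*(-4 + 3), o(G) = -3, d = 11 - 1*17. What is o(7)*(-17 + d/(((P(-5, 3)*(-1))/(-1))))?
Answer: 273/5 ≈ 54.600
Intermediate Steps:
d = -6 (d = 11 - 17 = -6)
P(k, F) = -k (P(k, F) = k*(-1) = -k)
o(7)*(-17 + d/(((P(-5, 3)*(-1))/(-1)))) = -3*(-17 - 6/((-1*(-5)*(-1))/(-1))) = -3*(-17 - 6/((5*(-1))*(-1))) = -3*(-17 - 6/((-5*(-1)))) = -3*(-17 - 6/5) = -3*(-91/5) = 273/5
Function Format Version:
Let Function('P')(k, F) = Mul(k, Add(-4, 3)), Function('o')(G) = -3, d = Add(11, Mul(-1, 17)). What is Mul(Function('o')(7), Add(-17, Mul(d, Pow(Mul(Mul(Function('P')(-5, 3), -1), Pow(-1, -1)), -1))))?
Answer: Rational(273, 5) ≈ 54.600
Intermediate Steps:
d = -6 (d = Add(11, -17) = -6)
Function('P')(k, F) = Mul(-1, k) (Function('P')(k, F) = Mul(k, -1) = Mul(-1, k))
Mul(Function('o')(7), Add(-17, Mul(d, Pow(Mul(Mul(Function('P')(-5, 3), -1), Pow(-1, -1)), -1)))) = Mul(-3, Add(-17, Mul(-6, Pow(Mul(Mul(Mul(-1, -5), -1), Pow(-1, -1)), -1)))) = Mul(-3, Add(-17, Mul(-6, Pow(Mul(Mul(5, -1), -1), -1)))) = Mul(-3, Add(-17, Mul(-6, Pow(Mul(-5, -1), -1)))) = Mul(-3, Add(-17, Mul(-6, Pow(5, -1)))) = Mul(-3, Add(-17, Mul(-6, Rational(1, 5)))) = Mul(-3, Add(-17, Rational(-6, 5))) = Mul(-3, Rational(-91, 5)) = Rational(273, 5)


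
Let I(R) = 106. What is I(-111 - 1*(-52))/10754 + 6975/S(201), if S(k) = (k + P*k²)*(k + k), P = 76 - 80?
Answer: 377927527/38764588918 ≈ 0.0097493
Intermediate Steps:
P = -4
S(k) = 2*k*(k - 4*k²) (S(k) = (k - 4*k²)*(k + k) = (k - 4*k²)*(2*k) = 2*k*(k - 4*k²))
I(-111 - 1*(-52))/10754 + 6975/S(201) = 106/10754 + 6975/((201²*(2 - 8*201))) = 106*(1/10754) + 6975/((40401*(2 - 1608))) = 53/5377 + 6975/((40401*(-1606))) = 53/5377 + 6975/(-64884006) = 53/5377 + 6975*(-1/64884006) = 53/5377 - 775/7209334 = 377927527/38764588918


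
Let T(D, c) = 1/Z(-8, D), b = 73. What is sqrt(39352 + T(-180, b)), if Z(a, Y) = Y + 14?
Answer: sqrt(1084383546)/166 ≈ 198.37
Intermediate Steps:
Z(a, Y) = 14 + Y
T(D, c) = 1/(14 + D)
sqrt(39352 + T(-180, b)) = sqrt(39352 + 1/(14 - 180)) = sqrt(39352 + 1/(-166)) = sqrt(39352 - 1/166) = sqrt(6532431/166) = sqrt(1084383546)/166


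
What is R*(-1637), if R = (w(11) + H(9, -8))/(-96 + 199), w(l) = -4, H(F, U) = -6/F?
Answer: 22918/309 ≈ 74.168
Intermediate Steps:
R = -14/309 (R = (-4 - 6/9)/(-96 + 199) = (-4 - 6*⅑)/103 = (-4 - ⅔)*(1/103) = -14/3*1/103 = -14/309 ≈ -0.045307)
R*(-1637) = -14/309*(-1637) = 22918/309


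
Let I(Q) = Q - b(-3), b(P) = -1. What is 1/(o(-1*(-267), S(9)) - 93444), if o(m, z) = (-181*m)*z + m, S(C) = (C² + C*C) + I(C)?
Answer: -1/8405421 ≈ -1.1897e-7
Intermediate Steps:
I(Q) = 1 + Q (I(Q) = Q - 1*(-1) = Q + 1 = 1 + Q)
S(C) = 1 + C + 2*C² (S(C) = (C² + C*C) + (1 + C) = (C² + C²) + (1 + C) = 2*C² + (1 + C) = 1 + C + 2*C²)
o(m, z) = m - 181*m*z (o(m, z) = -181*m*z + m = m - 181*m*z)
1/(o(-1*(-267), S(9)) - 93444) = 1/((-1*(-267))*(1 - 181*(1 + 9 + 2*9²)) - 93444) = 1/(267*(1 - 181*(1 + 9 + 2*81)) - 93444) = 1/(267*(1 - 181*(1 + 9 + 162)) - 93444) = 1/(267*(1 - 181*172) - 93444) = 1/(267*(1 - 31132) - 93444) = 1/(267*(-31131) - 93444) = 1/(-8311977 - 93444) = 1/(-8405421) = -1/8405421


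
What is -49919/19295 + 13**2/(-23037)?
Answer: -1153244858/444498915 ≈ -2.5945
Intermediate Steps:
-49919/19295 + 13**2/(-23037) = -49919*1/19295 + 169*(-1/23037) = -49919/19295 - 169/23037 = -1153244858/444498915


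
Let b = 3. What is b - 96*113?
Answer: -10845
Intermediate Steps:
b - 96*113 = 3 - 96*113 = 3 - 10848 = -10845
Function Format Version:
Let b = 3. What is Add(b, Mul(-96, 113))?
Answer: -10845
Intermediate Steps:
Add(b, Mul(-96, 113)) = Add(3, Mul(-96, 113)) = Add(3, -10848) = -10845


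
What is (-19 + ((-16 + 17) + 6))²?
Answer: 144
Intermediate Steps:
(-19 + ((-16 + 17) + 6))² = (-19 + (1 + 6))² = (-19 + 7)² = (-12)² = 144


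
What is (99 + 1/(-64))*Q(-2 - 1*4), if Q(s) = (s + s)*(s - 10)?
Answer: 19005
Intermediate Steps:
Q(s) = 2*s*(-10 + s) (Q(s) = (2*s)*(-10 + s) = 2*s*(-10 + s))
(99 + 1/(-64))*Q(-2 - 1*4) = (99 + 1/(-64))*(2*(-2 - 1*4)*(-10 + (-2 - 1*4))) = (99 - 1/64)*(2*(-2 - 4)*(-10 + (-2 - 4))) = 6335*(2*(-6)*(-10 - 6))/64 = 6335*(2*(-6)*(-16))/64 = (6335/64)*192 = 19005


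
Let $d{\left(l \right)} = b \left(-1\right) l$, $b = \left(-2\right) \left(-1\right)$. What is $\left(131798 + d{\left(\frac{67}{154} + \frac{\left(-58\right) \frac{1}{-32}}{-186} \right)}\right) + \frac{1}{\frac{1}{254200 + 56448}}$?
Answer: $\frac{50693595433}{114576} \approx 4.4245 \cdot 10^{5}$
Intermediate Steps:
$b = 2$
$d{\left(l \right)} = - 2 l$ ($d{\left(l \right)} = 2 \left(-1\right) l = - 2 l$)
$\left(131798 + d{\left(\frac{67}{154} + \frac{\left(-58\right) \frac{1}{-32}}{-186} \right)}\right) + \frac{1}{\frac{1}{254200 + 56448}} = \left(131798 - 2 \left(\frac{67}{154} + \frac{\left(-58\right) \frac{1}{-32}}{-186}\right)\right) + \frac{1}{\frac{1}{254200 + 56448}} = \left(131798 - 2 \left(67 \cdot \frac{1}{154} + \left(-58\right) \left(- \frac{1}{32}\right) \left(- \frac{1}{186}\right)\right)\right) + \frac{1}{\frac{1}{310648}} = \left(131798 - 2 \left(\frac{67}{154} + \frac{29}{16} \left(- \frac{1}{186}\right)\right)\right) + \frac{1}{\frac{1}{310648}} = \left(131798 - 2 \left(\frac{67}{154} - \frac{29}{2976}\right)\right) + 310648 = \left(131798 - \frac{97463}{114576}\right) + 310648 = \frac{15100790185}{114576} + 310648 = \frac{50693595433}{114576}$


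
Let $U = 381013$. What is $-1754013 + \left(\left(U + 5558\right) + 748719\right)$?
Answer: $-618723$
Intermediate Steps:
$-1754013 + \left(\left(U + 5558\right) + 748719\right) = -1754013 + \left(\left(381013 + 5558\right) + 748719\right) = -1754013 + \left(386571 + 748719\right) = -1754013 + 1135290 = -618723$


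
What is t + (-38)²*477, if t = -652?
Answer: 688136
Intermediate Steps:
t + (-38)²*477 = -652 + (-38)²*477 = -652 + 1444*477 = -652 + 688788 = 688136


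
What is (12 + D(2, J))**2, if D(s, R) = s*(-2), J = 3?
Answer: 64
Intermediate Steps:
D(s, R) = -2*s
(12 + D(2, J))**2 = (12 - 2*2)**2 = (12 - 4)**2 = 8**2 = 64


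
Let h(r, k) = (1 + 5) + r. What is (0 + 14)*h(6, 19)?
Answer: 168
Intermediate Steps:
h(r, k) = 6 + r
(0 + 14)*h(6, 19) = (0 + 14)*(6 + 6) = 14*12 = 168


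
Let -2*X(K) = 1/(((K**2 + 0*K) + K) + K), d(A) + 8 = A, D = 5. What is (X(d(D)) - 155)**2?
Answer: 866761/36 ≈ 24077.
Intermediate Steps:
d(A) = -8 + A
X(K) = -1/(2*(K**2 + 2*K)) (X(K) = -1/(2*(((K**2 + 0*K) + K) + K)) = -1/(2*(((K**2 + 0) + K) + K)) = -1/(2*((K**2 + K) + K)) = -1/(2*((K + K**2) + K)) = -1/(2*(K**2 + 2*K)))
(X(d(D)) - 155)**2 = (-1/(2*(-8 + 5)*(2 + (-8 + 5))) - 155)**2 = (-1/2/(-3*(2 - 3)) - 155)**2 = (-1/2*(-1/3)/(-1) - 155)**2 = (-1/2*(-1/3)*(-1) - 155)**2 = (-1/6 - 155)**2 = (-931/6)**2 = 866761/36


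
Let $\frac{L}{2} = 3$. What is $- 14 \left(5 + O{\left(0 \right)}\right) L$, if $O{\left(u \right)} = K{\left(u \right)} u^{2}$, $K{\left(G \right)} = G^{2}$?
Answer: $-420$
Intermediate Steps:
$L = 6$ ($L = 2 \cdot 3 = 6$)
$O{\left(u \right)} = u^{4}$ ($O{\left(u \right)} = u^{2} u^{2} = u^{4}$)
$- 14 \left(5 + O{\left(0 \right)}\right) L = - 14 \left(5 + 0^{4}\right) 6 = - 14 \left(5 + 0\right) 6 = - 14 \cdot 5 \cdot 6 = \left(-14\right) 30 = -420$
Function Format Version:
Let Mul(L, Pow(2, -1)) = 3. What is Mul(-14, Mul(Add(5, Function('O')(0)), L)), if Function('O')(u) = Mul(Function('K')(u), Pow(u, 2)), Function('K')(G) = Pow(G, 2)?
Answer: -420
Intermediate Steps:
L = 6 (L = Mul(2, 3) = 6)
Function('O')(u) = Pow(u, 4) (Function('O')(u) = Mul(Pow(u, 2), Pow(u, 2)) = Pow(u, 4))
Mul(-14, Mul(Add(5, Function('O')(0)), L)) = Mul(-14, Mul(Add(5, Pow(0, 4)), 6)) = Mul(-14, Mul(Add(5, 0), 6)) = Mul(-14, Mul(5, 6)) = Mul(-14, 30) = -420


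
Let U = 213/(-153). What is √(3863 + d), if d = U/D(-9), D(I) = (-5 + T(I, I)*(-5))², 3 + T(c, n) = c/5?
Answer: 143*√177378/969 ≈ 62.153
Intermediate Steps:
T(c, n) = -3 + c/5
D(I) = (10 - I)² (D(I) = (-5 + (-3 + I/5)*(-5))² = (-5 + (15 - I))² = (10 - I)²)
U = -71/51 (U = 213*(-1/153) = -71/51 ≈ -1.3922)
d = -71/18411 (d = -71/(51*(-10 - 9)²) = -71/(51*((-19)²)) = -71/51/361 = -71/51*1/361 = -71/18411 ≈ -0.0038564)
√(3863 + d) = √(3863 - 71/18411) = √(71121622/18411) = 143*√177378/969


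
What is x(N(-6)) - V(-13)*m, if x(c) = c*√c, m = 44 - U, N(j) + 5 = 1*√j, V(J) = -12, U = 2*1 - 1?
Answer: 516 + (-5 + I*√6)^(3/2) ≈ 507.71 - 10.188*I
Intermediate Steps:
U = 1 (U = 2 - 1 = 1)
N(j) = -5 + √j (N(j) = -5 + 1*√j = -5 + √j)
m = 43 (m = 44 - 1*1 = 44 - 1 = 43)
x(c) = c^(3/2)
x(N(-6)) - V(-13)*m = (-5 + √(-6))^(3/2) - (-12)*43 = (-5 + I*√6)^(3/2) - 1*(-516) = (-5 + I*√6)^(3/2) + 516 = 516 + (-5 + I*√6)^(3/2)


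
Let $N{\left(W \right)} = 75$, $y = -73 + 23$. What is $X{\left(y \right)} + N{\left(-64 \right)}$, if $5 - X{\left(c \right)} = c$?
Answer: $130$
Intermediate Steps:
$y = -50$
$X{\left(c \right)} = 5 - c$
$X{\left(y \right)} + N{\left(-64 \right)} = \left(5 - -50\right) + 75 = \left(5 + 50\right) + 75 = 55 + 75 = 130$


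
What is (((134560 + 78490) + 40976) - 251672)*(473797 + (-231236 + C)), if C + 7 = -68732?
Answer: 409176988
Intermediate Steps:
C = -68739 (C = -7 - 68732 = -68739)
(((134560 + 78490) + 40976) - 251672)*(473797 + (-231236 + C)) = (((134560 + 78490) + 40976) - 251672)*(473797 + (-231236 - 68739)) = ((213050 + 40976) - 251672)*(473797 - 299975) = (254026 - 251672)*173822 = 2354*173822 = 409176988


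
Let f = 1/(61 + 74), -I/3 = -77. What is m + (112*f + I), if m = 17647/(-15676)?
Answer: 488229427/2116260 ≈ 230.70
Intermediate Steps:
I = 231 (I = -3*(-77) = 231)
f = 1/135 ≈ 0.0074074
m = -17647/15676 (m = 17647*(-1/15676) = -17647/15676 ≈ -1.1257)
m + (112*f + I) = -17647/15676 + (112*(1/135) + 231) = -17647/15676 + (112/135 + 231) = -17647/15676 + 31297/135 = 488229427/2116260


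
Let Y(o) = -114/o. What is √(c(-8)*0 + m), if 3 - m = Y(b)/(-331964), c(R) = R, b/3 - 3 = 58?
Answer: √307540729155674/10124902 ≈ 1.7320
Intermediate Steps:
b = 183 (b = 9 + 3*58 = 9 + 174 = 183)
m = 30374687/10124902 (m = 3 - (-114/183)/(-331964) = 3 - (-114*1/183)*(-1)/331964 = 3 - (-38)*(-1)/(61*331964) = 3 - 1*19/10124902 = 3 - 19/10124902 = 30374687/10124902 ≈ 3.0000)
√(c(-8)*0 + m) = √(-8*0 + 30374687/10124902) = √(0 + 30374687/10124902) = √(30374687/10124902) = √307540729155674/10124902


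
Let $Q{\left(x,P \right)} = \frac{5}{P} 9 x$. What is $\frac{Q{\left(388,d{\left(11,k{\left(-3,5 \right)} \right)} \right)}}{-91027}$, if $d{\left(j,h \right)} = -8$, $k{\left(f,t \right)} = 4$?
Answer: $\frac{4365}{182054} \approx 0.023976$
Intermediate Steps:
$Q{\left(x,P \right)} = \frac{45 x}{P}$ ($Q{\left(x,P \right)} = \frac{45}{P} x = \frac{45 x}{P}$)
$\frac{Q{\left(388,d{\left(11,k{\left(-3,5 \right)} \right)} \right)}}{-91027} = \frac{45 \cdot 388 \frac{1}{-8}}{-91027} = 45 \cdot 388 \left(- \frac{1}{8}\right) \left(- \frac{1}{91027}\right) = \left(- \frac{4365}{2}\right) \left(- \frac{1}{91027}\right) = \frac{4365}{182054}$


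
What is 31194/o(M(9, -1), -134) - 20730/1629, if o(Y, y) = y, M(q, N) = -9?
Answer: -8932141/36381 ≈ -245.52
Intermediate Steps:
31194/o(M(9, -1), -134) - 20730/1629 = 31194/(-134) - 20730/1629 = 31194*(-1/134) - 20730*1/1629 = -15597/67 - 6910/543 = -8932141/36381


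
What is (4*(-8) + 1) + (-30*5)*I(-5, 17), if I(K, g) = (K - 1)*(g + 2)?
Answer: 17069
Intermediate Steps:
I(K, g) = (-1 + K)*(2 + g)
(4*(-8) + 1) + (-30*5)*I(-5, 17) = (4*(-8) + 1) + (-30*5)*(-2 - 1*17 + 2*(-5) - 5*17) = (-32 + 1) - 150*(-2 - 17 - 10 - 85) = -31 - 150*(-114) = -31 + 17100 = 17069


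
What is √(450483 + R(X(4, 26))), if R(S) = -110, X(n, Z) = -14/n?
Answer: √450373 ≈ 671.10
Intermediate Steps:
√(450483 + R(X(4, 26))) = √(450483 - 110) = √450373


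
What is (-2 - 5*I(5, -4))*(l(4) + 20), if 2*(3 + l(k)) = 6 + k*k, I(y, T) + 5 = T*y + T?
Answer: 4004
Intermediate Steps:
I(y, T) = -5 + T + T*y (I(y, T) = -5 + (T*y + T) = -5 + (T + T*y) = -5 + T + T*y)
l(k) = k**2/2 (l(k) = -3 + (6 + k*k)/2 = -3 + (6 + k**2)/2 = -3 + (3 + k**2/2) = k**2/2)
(-2 - 5*I(5, -4))*(l(4) + 20) = (-2 - 5*(-5 - 4 - 4*5))*((1/2)*4**2 + 20) = (-2 - 5*(-5 - 4 - 20))*((1/2)*16 + 20) = (-2 - 5*(-29))*(8 + 20) = (-2 + 145)*28 = 143*28 = 4004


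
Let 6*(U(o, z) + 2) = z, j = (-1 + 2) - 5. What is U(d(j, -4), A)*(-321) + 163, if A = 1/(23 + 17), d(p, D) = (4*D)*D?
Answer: 64293/80 ≈ 803.66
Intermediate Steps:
j = -4 (j = 1 - 5 = -4)
d(p, D) = 4*D**2
A = 1/40 ≈ 0.025000
U(o, z) = -2 + z/6
U(d(j, -4), A)*(-321) + 163 = (-2 + (1/6)*(1/40))*(-321) + 163 = (-2 + 1/240)*(-321) + 163 = -479/240*(-321) + 163 = 51253/80 + 163 = 64293/80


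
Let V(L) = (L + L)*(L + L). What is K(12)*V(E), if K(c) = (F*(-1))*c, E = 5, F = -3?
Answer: 3600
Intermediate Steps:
V(L) = 4*L**2 (V(L) = (2*L)*(2*L) = 4*L**2)
K(c) = 3*c (K(c) = (-3*(-1))*c = 3*c)
K(12)*V(E) = (3*12)*(4*5**2) = 36*(4*25) = 36*100 = 3600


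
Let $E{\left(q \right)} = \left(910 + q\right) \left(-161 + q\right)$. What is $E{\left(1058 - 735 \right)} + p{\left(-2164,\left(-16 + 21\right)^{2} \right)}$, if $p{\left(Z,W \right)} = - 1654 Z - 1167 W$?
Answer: $3749827$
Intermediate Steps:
$E{\left(q \right)} = \left(-161 + q\right) \left(910 + q\right)$
$E{\left(1058 - 735 \right)} + p{\left(-2164,\left(-16 + 21\right)^{2} \right)} = \left(-146510 + \left(1058 - 735\right)^{2} + 749 \left(1058 - 735\right)\right) - \left(-3579256 + 1167 \left(-16 + 21\right)^{2}\right) = \left(-146510 + \left(1058 - 735\right)^{2} + 749 \left(1058 - 735\right)\right) + \left(3579256 - 1167 \cdot 5^{2}\right) = \left(-146510 + 323^{2} + 749 \cdot 323\right) + \left(3579256 - 29175\right) = \left(-146510 + 104329 + 241927\right) + \left(3579256 - 29175\right) = 199746 + 3550081 = 3749827$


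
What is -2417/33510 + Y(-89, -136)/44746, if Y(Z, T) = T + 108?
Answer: -54544681/749719230 ≈ -0.072753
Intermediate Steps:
Y(Z, T) = 108 + T
-2417/33510 + Y(-89, -136)/44746 = -2417/33510 + (108 - 136)/44746 = -2417*1/33510 - 28*1/44746 = -2417/33510 - 14/22373 = -54544681/749719230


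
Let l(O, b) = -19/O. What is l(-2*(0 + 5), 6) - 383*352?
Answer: -1348141/10 ≈ -1.3481e+5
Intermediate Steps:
l(-2*(0 + 5), 6) - 383*352 = -19*(-1/(2*(0 + 5))) - 383*352 = -19/((-2*5)) - 134816 = -19/(-10) - 134816 = -19*(-⅒) - 134816 = 19/10 - 134816 = -1348141/10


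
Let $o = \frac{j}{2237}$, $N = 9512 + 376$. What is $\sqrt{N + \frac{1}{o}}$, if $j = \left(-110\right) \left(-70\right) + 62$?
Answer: $\frac{\sqrt{595755955466}}{7762} \approx 99.44$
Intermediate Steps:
$j = 7762$ ($j = 7700 + 62 = 7762$)
$N = 9888$
$o = \frac{7762}{2237} \approx 3.4698$
$\sqrt{N + \frac{1}{o}} = \sqrt{9888 + \frac{1}{\frac{7762}{2237}}} = \sqrt{9888 + \frac{2237}{7762}} = \sqrt{\frac{76752893}{7762}} = \frac{\sqrt{595755955466}}{7762}$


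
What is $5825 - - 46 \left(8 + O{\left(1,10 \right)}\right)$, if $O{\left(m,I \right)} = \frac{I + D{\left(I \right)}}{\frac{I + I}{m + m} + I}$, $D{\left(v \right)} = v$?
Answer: $6239$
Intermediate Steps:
$O{\left(m,I \right)} = \frac{2 I}{I + \frac{I}{m}}$ ($O{\left(m,I \right)} = \frac{I + I}{\frac{I + I}{m + m} + I} = \frac{2 I}{\frac{2 I}{2 m} + I} = \frac{2 I}{2 I \frac{1}{2 m} + I} = \frac{2 I}{\frac{I}{m} + I} = \frac{2 I}{I + \frac{I}{m}}$)
$5825 - - 46 \left(8 + O{\left(1,10 \right)}\right) = 5825 - - 46 \left(8 + 2 \cdot 1 \frac{1}{1 + 1}\right) = 5825 - - 46 \left(8 + 2 \cdot 1 \cdot \frac{1}{2}\right) = 5825 - - 46 \left(8 + 1\right) = 5825 - \left(-46\right) 9 = 5825 - -414 = 5825 + 414 = 6239$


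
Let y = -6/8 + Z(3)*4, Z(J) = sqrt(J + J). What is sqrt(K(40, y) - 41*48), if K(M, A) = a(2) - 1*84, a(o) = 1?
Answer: I*sqrt(2051) ≈ 45.288*I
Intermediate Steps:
Z(J) = sqrt(2)*sqrt(J) (Z(J) = sqrt(2*J) = sqrt(2)*sqrt(J))
y = -3/4 + 4*sqrt(6) (y = -6/8 + (sqrt(2)*sqrt(3))*4 = -6*1/8 + sqrt(6)*4 = -3/4 + 4*sqrt(6) ≈ 9.0480)
K(M, A) = -83 (K(M, A) = 1 - 1*84 = 1 - 84 = -83)
sqrt(K(40, y) - 41*48) = sqrt(-83 - 41*48) = sqrt(-83 - 1968) = sqrt(-2051) = I*sqrt(2051)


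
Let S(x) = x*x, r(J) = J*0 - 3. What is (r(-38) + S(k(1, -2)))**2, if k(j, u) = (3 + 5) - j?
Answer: 2116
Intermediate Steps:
r(J) = -3 (r(J) = 0 - 3 = -3)
k(j, u) = 8 - j
S(x) = x**2
(r(-38) + S(k(1, -2)))**2 = (-3 + (8 - 1*1)**2)**2 = (-3 + (8 - 1)**2)**2 = (-3 + 7**2)**2 = (-3 + 49)**2 = 46**2 = 2116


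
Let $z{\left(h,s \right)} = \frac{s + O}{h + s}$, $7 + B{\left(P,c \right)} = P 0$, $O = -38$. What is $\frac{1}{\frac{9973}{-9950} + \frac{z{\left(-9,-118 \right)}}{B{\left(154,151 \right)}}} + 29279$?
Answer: $\frac{305025544413}{10418197} \approx 29278.0$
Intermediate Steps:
$B{\left(P,c \right)} = -7$ ($B{\left(P,c \right)} = -7 + P 0 = -7 + 0 = -7$)
$z{\left(h,s \right)} = \frac{-38 + s}{h + s}$ ($z{\left(h,s \right)} = \frac{s - 38}{h + s} = \frac{-38 + s}{h + s}$)
$\frac{1}{\frac{9973}{-9950} + \frac{z{\left(-9,-118 \right)}}{B{\left(154,151 \right)}}} + 29279 = \frac{1}{\frac{9973}{-9950} + \frac{\frac{1}{-9 - 118} \left(-38 - 118\right)}{-7}} + 29279 = \frac{1}{9973 \left(- \frac{1}{9950}\right) + \frac{1}{-127} \left(-156\right) \left(- \frac{1}{7}\right)} + 29279 = \frac{1}{- \frac{9973}{9950} + \left(- \frac{1}{127}\right) \left(-156\right) \left(- \frac{1}{7}\right)} + 29279 = \frac{1}{- \frac{9973}{9950} + \frac{156}{127} \left(- \frac{1}{7}\right)} + 29279 = \frac{1}{- \frac{9973}{9950} - \frac{156}{889}} + 29279 = \frac{1}{- \frac{10418197}{8845550}} + 29279 = - \frac{8845550}{10418197} + 29279 = \frac{305025544413}{10418197}$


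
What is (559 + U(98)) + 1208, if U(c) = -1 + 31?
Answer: 1797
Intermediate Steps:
U(c) = 30
(559 + U(98)) + 1208 = (559 + 30) + 1208 = 589 + 1208 = 1797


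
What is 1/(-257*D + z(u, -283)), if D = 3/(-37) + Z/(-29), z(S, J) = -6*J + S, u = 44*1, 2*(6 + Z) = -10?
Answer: 1073/1786926 ≈ 0.00060047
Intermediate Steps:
Z = -11 (Z = -6 + (1/2)*(-10) = -6 - 5 = -11)
u = 44
z(S, J) = S - 6*J
D = 320/1073 (D = 3/(-37) - 11/(-29) = 3*(-1/37) - 11*(-1/29) = -3/37 + 11/29 = 320/1073 ≈ 0.29823)
1/(-257*D + z(u, -283)) = 1/(-257*320/1073 + (44 - 6*(-283))) = 1/(-82240/1073 + (44 + 1698)) = 1/(-82240/1073 + 1742) = 1/(1786926/1073) = 1073/1786926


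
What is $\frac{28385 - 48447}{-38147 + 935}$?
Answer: $\frac{1433}{2658} \approx 0.53913$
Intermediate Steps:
$\frac{28385 - 48447}{-38147 + 935} = - \frac{20062}{-37212} = \left(-20062\right) \left(- \frac{1}{37212}\right) = \frac{1433}{2658}$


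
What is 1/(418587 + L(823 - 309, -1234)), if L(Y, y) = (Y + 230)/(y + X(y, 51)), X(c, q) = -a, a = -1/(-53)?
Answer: 21801/9125602043 ≈ 2.3890e-6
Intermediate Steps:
a = 1/53 (a = -1*(-1/53) = 1/53 ≈ 0.018868)
X(c, q) = -1/53 (X(c, q) = -1*1/53 = -1/53)
L(Y, y) = (230 + Y)/(-1/53 + y) (L(Y, y) = (Y + 230)/(y - 1/53) = (230 + Y)/(-1/53 + y))
1/(418587 + L(823 - 309, -1234)) = 1/(418587 + 53*(230 + (823 - 309))/(-1 + 53*(-1234))) = 1/(418587 + 53*(230 + 514)/(-1 - 65402)) = 1/(418587 + 53*744/(-65403)) = 1/(418587 + 53*(-1/65403)*744) = 1/(418587 - 13144/21801) = 1/(9125602043/21801) = 21801/9125602043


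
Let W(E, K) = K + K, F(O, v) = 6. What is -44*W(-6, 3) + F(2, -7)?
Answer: -258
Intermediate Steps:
W(E, K) = 2*K
-44*W(-6, 3) + F(2, -7) = -88*3 + 6 = -44*6 + 6 = -264 + 6 = -258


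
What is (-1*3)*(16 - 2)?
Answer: -42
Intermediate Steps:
(-1*3)*(16 - 2) = -3*14 = -42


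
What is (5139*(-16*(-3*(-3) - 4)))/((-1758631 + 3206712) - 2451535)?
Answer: 205560/501727 ≈ 0.40970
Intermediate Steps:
(5139*(-16*(-3*(-3) - 4)))/((-1758631 + 3206712) - 2451535) = (5139*(-16*(9 - 4)))/(1448081 - 2451535) = (5139*(-16*5))/(-1003454) = (5139*(-80))*(-1/1003454) = -411120*(-1/1003454) = 205560/501727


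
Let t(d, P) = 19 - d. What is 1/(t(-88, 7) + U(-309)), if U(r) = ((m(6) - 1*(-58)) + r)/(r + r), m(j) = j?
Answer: 618/66371 ≈ 0.0093113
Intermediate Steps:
U(r) = (64 + r)/(2*r) (U(r) = ((6 - 1*(-58)) + r)/(r + r) = ((6 + 58) + r)/((2*r)) = (64 + r)*(1/(2*r)) = (64 + r)/(2*r))
1/(t(-88, 7) + U(-309)) = 1/((19 - 1*(-88)) + (1/2)*(64 - 309)/(-309)) = 1/((19 + 88) + (1/2)*(-1/309)*(-245)) = 1/(107 + 245/618) = 1/(66371/618) = 618/66371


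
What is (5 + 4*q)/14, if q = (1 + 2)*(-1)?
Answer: -½ ≈ -0.50000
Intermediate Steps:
q = -3 (q = 3*(-1) = -3)
(5 + 4*q)/14 = (5 + 4*(-3))/14 = (5 - 12)*(1/14) = -7*1/14 = -½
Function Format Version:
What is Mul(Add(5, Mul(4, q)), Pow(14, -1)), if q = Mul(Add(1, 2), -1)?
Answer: Rational(-1, 2) ≈ -0.50000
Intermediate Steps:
q = -3 (q = Mul(3, -1) = -3)
Mul(Add(5, Mul(4, q)), Pow(14, -1)) = Mul(Add(5, Mul(4, -3)), Pow(14, -1)) = Mul(Add(5, -12), Rational(1, 14)) = Mul(-7, Rational(1, 14)) = Rational(-1, 2)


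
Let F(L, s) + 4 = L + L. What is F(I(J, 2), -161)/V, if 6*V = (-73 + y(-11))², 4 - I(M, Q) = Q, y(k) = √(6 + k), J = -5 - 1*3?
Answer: 0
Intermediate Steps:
J = -8 (J = -5 - 3 = -8)
I(M, Q) = 4 - Q
V = (-73 + I*√5)²/6 (V = (-73 + √(6 - 11))²/6 = (-73 + √(-5))²/6 = (-73 + I*√5)²/6 ≈ 887.33 - 54.411*I)
F(L, s) = -4 + 2*L (F(L, s) = -4 + (L + L) = -4 + 2*L)
F(I(J, 2), -161)/V = (-4 + 2*(4 - 1*2))/(((73 - I*√5)²/6)) = (-4 + 2*(4 - 2))*(6/(73 - I*√5)²) = (-4 + 2*2)*(6/(73 - I*√5)²) = (-4 + 4)*(6/(73 - I*√5)²) = 0*(6/(73 - I*√5)²) = 0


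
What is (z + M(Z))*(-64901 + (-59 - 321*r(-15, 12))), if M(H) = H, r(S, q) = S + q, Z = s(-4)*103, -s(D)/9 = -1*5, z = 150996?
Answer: -9959917107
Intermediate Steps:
s(D) = 45 (s(D) = -(-9)*5 = -9*(-5) = 45)
Z = 4635 (Z = 45*103 = 4635)
(z + M(Z))*(-64901 + (-59 - 321*r(-15, 12))) = (150996 + 4635)*(-64901 + (-59 - 321*(-15 + 12))) = 155631*(-64901 + (-59 - 321*(-3))) = 155631*(-64901 + (-59 + 963)) = 155631*(-64901 + 904) = 155631*(-63997) = -9959917107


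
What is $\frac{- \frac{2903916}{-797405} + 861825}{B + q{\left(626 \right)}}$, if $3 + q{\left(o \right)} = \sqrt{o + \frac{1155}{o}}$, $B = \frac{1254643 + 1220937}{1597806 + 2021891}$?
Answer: $\frac{13054864461888516628674198222}{4071211793465665382160865} + \frac{9004183008442584301856169 \sqrt{246037406}}{4071211793465665382160865} \approx 37898.0$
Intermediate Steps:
$B = \frac{2475580}{3619697} \approx 0.68392$
$q{\left(o \right)} = -3 + \sqrt{o + \frac{1155}{o}}$
$\frac{- \frac{2903916}{-797405} + 861825}{B + q{\left(626 \right)}} = \frac{- \frac{2903916}{-797405} + 861825}{\frac{2475580}{3619697} - \left(3 - \sqrt{626 + \frac{1155}{626}}\right)} = \frac{\left(-2903916\right) \left(- \frac{1}{797405}\right) + 861825}{\frac{2475580}{3619697} - \left(3 - \sqrt{626 + 1155 \cdot \frac{1}{626}}\right)} = \frac{\frac{2903916}{797405} + 861825}{\frac{2475580}{3619697} - \left(3 - \sqrt{626 + \frac{1155}{626}}\right)} = \frac{687226468041}{797405 \left(\frac{2475580}{3619697} - \left(3 - \sqrt{\frac{393031}{626}}\right)\right)} = \frac{687226468041}{797405 \left(\frac{2475580}{3619697} - \left(3 - \frac{\sqrt{246037406}}{626}\right)\right)} = \frac{687226468041}{797405 \left(- \frac{8383511}{3619697} + \frac{\sqrt{246037406}}{626}\right)}$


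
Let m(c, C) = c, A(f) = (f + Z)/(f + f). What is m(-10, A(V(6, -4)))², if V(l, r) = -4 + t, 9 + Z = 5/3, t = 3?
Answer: 100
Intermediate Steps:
Z = -22/3 (Z = -9 + 5/3 = -22/3 ≈ -7.3333)
V(l, r) = -1 (V(l, r) = -4 + 3 = -1)
A(f) = (-22/3 + f)/(2*f) (A(f) = (f - 22/3)/(f + f) = (-22/3 + f)/((2*f)) = (-22/3 + f)*(1/(2*f)) = (-22/3 + f)/(2*f))
m(-10, A(V(6, -4)))² = (-10)² = 100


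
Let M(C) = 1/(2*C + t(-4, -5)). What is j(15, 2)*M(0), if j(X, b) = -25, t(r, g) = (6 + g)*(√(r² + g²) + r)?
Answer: -4 - √41 ≈ -10.403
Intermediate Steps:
t(r, g) = (6 + g)*(r + √(g² + r²)) (t(r, g) = (6 + g)*(√(g² + r²) + r) = (6 + g)*(r + √(g² + r²)))
M(C) = 1/(-4 + √41 + 2*C) (M(C) = 1/(2*C + (6*(-4) + 6*√((-5)² + (-4)²) - 5*(-4) - 5*√((-5)² + (-4)²))) = 1/(2*C + (-24 + 6*√(25 + 16) + 20 - 5*√(25 + 16))) = 1/(2*C + (-24 + 6*√41 + 20 - 5*√41)) = 1/(2*C + (-4 + √41)) = 1/(-4 + √41 + 2*C))
j(15, 2)*M(0) = -25/(-4 + √41 + 2*0) = -25/(-4 + √41 + 0) = -25/(-4 + √41)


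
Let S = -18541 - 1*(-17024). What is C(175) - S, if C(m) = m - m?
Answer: 1517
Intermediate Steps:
S = -1517 (S = -18541 + 17024 = -1517)
C(m) = 0
C(175) - S = 0 - 1*(-1517) = 0 + 1517 = 1517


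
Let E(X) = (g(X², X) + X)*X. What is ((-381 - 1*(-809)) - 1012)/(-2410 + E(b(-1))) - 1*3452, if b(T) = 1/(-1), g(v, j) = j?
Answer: -1038979/301 ≈ -3451.8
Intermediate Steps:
b(T) = -1
E(X) = 2*X² (E(X) = (X + X)*X = (2*X)*X = 2*X²)
((-381 - 1*(-809)) - 1012)/(-2410 + E(b(-1))) - 1*3452 = ((-381 - 1*(-809)) - 1012)/(-2410 + 2*(-1)²) - 1*3452 = ((-381 + 809) - 1012)/(-2410 + 2*1) - 3452 = (428 - 1012)/(-2410 + 2) - 3452 = -584/(-2408) - 3452 = -584*(-1/2408) - 3452 = 73/301 - 3452 = -1038979/301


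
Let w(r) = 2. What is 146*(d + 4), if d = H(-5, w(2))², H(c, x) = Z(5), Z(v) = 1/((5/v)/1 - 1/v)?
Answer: 6497/8 ≈ 812.13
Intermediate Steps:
Z(v) = v/4 (Z(v) = 1/((5/v)*1 - 1/v) = 1/(5/v - 1/v) = 1/(4/v) = v/4)
H(c, x) = 5/4 (H(c, x) = (¼)*5 = 5/4)
d = 25/16 (d = (5/4)² = 25/16 ≈ 1.5625)
146*(d + 4) = 146*(25/16 + 4) = 146*(89/16) = 6497/8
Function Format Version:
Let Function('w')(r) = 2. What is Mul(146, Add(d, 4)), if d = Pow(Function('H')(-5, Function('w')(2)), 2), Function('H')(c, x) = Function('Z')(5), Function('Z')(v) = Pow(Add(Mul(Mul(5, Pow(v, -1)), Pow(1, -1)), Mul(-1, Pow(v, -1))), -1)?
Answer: Rational(6497, 8) ≈ 812.13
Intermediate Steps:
Function('Z')(v) = Mul(Rational(1, 4), v) (Function('Z')(v) = Pow(Add(Mul(Mul(5, Pow(v, -1)), 1), Mul(-1, Pow(v, -1))), -1) = Pow(Add(Mul(5, Pow(v, -1)), Mul(-1, Pow(v, -1))), -1) = Pow(Mul(4, Pow(v, -1)), -1) = Mul(Rational(1, 4), v))
Function('H')(c, x) = Rational(5, 4) (Function('H')(c, x) = Mul(Rational(1, 4), 5) = Rational(5, 4))
d = Rational(25, 16) (d = Pow(Rational(5, 4), 2) = Rational(25, 16) ≈ 1.5625)
Mul(146, Add(d, 4)) = Mul(146, Add(Rational(25, 16), 4)) = Mul(146, Rational(89, 16)) = Rational(6497, 8)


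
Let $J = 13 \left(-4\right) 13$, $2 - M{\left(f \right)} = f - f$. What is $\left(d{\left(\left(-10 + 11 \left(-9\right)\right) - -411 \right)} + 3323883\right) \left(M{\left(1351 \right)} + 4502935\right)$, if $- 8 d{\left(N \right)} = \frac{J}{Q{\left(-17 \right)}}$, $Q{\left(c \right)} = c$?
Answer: $\frac{508885254312261}{34} \approx 1.4967 \cdot 10^{13}$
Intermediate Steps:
$M{\left(f \right)} = 2$ ($M{\left(f \right)} = 2 - \left(f - f\right) = 2 - 0 = 2 + 0 = 2$)
$J = -676$ ($J = \left(-52\right) 13 = -676$)
$d{\left(N \right)} = - \frac{169}{34}$ ($d{\left(N \right)} = - \frac{\left(-676\right) \frac{1}{-17}}{8} = - \frac{\left(-676\right) \left(- \frac{1}{17}\right)}{8} = \left(- \frac{1}{8}\right) \frac{676}{17} = - \frac{169}{34}$)
$\left(d{\left(\left(-10 + 11 \left(-9\right)\right) - -411 \right)} + 3323883\right) \left(M{\left(1351 \right)} + 4502935\right) = \left(- \frac{169}{34} + 3323883\right) \left(2 + 4502935\right) = \frac{113011853}{34} \cdot 4502937 = \frac{508885254312261}{34}$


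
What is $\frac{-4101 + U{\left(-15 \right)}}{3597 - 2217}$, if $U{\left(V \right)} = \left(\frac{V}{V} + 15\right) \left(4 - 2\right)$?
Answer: $- \frac{4069}{1380} \approx -2.9486$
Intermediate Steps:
$U{\left(V \right)} = 32$ ($U{\left(V \right)} = \left(1 + 15\right) 2 = 16 \cdot 2 = 32$)
$\frac{-4101 + U{\left(-15 \right)}}{3597 - 2217} = \frac{-4101 + 32}{3597 - 2217} = - \frac{4069}{1380}$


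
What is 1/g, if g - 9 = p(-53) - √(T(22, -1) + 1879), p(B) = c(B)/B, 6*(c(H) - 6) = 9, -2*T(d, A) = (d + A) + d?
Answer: -99534/19989149 - 5618*√7430/19989149 ≈ -0.029205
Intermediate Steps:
T(d, A) = -d - A/2 (T(d, A) = -((d + A) + d)/2 = -((A + d) + d)/2 = -(A + 2*d)/2 = -d - A/2)
c(H) = 15/2 (c(H) = 6 + (⅙)*9 = 6 + 3/2 = 15/2)
p(B) = 15/(2*B)
g = 939/106 - √7430/2 (g = 9 + ((15/2)/(-53) - √((-1*22 - ½*(-1)) + 1879)) = 9 + ((15/2)*(-1/53) - √((-22 + ½) + 1879)) = 9 + (-15/106 - √(-43/2 + 1879)) = 9 + (-15/106 - √(3715/2)) = 9 + (-15/106 - √7430/2) = 939/106 - √7430/2 ≈ -34.240)
1/g = 1/(939/106 - √7430/2)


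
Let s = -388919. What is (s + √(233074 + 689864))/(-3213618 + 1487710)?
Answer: 388919/1725908 - √922938/1725908 ≈ 0.22479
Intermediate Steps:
(s + √(233074 + 689864))/(-3213618 + 1487710) = (-388919 + √(233074 + 689864))/(-3213618 + 1487710) = (-388919 + √922938)/(-1725908) = (-388919 + √922938)*(-1/1725908) = 388919/1725908 - √922938/1725908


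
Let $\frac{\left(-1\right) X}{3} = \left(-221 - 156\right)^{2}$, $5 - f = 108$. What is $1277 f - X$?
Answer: $294856$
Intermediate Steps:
$f = -103$ ($f = 5 - 108 = -103$)
$X = -426387$ ($X = - 3 \left(-221 - 156\right)^{2} = - 3 \left(-377\right)^{2} = \left(-3\right) 142129 = -426387$)
$1277 f - X = 1277 \left(-103\right) - -426387 = -131531 + 426387 = 294856$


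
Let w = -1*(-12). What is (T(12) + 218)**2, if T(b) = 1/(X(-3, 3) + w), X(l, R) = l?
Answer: 3853369/81 ≈ 47572.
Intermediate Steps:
w = 12
T(b) = 1/9 (T(b) = 1/(-3 + 12) = 1/9)
(T(12) + 218)**2 = (1/9 + 218)**2 = (1963/9)**2 = 3853369/81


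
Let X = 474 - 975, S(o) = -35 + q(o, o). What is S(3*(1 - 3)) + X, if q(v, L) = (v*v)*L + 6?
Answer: -746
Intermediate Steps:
q(v, L) = 6 + L*v**2 (q(v, L) = v**2*L + 6 = L*v**2 + 6 = 6 + L*v**2)
S(o) = -29 + o**3 (S(o) = -35 + (6 + o*o**2) = -35 + (6 + o**3) = -29 + o**3)
X = -501
S(3*(1 - 3)) + X = (-29 + (3*(1 - 3))**3) - 501 = (-29 + (3*(-2))**3) - 501 = (-29 + (-6)**3) - 501 = (-29 - 216) - 501 = -245 - 501 = -746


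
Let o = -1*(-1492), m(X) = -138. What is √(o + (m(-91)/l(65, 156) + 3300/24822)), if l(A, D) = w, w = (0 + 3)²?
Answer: 4*√1579692765/4137 ≈ 38.429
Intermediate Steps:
w = 9 (w = 3² = 9)
l(A, D) = 9
o = 1492
√(o + (m(-91)/l(65, 156) + 3300/24822)) = √(1492 + (-138/9 + 3300/24822)) = √(1492 + (-138*⅑ + 3300*(1/24822))) = √(1492 + (-46/3 + 550/4137)) = √(1492 - 62884/4137) = √(6109520/4137) = 4*√1579692765/4137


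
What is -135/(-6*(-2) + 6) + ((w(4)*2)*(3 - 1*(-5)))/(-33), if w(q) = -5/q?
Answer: -455/66 ≈ -6.8939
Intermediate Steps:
-135/(-6*(-2) + 6) + ((w(4)*2)*(3 - 1*(-5)))/(-33) = -135/(-6*(-2) + 6) + ((-5/4*2)*(3 - 1*(-5)))/(-33) = -135/(12 + 6) + ((-5*¼*2)*(3 + 5))*(-1/33) = -135/18 + (-5/4*2*8)*(-1/33) = -135*1/18 - 5/2*8*(-1/33) = -15/2 - 20*(-1/33) = -15/2 + 20/33 = -455/66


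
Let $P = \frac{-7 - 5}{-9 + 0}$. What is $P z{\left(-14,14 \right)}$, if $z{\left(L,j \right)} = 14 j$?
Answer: $\frac{784}{3} \approx 261.33$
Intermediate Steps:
$P = \frac{4}{3}$ ($P = - \frac{12}{-9} = \left(-12\right) \left(- \frac{1}{9}\right) = \frac{4}{3} \approx 1.3333$)
$P z{\left(-14,14 \right)} = \frac{4 \cdot 14 \cdot 14}{3} = \frac{4}{3} \cdot 196 = \frac{784}{3}$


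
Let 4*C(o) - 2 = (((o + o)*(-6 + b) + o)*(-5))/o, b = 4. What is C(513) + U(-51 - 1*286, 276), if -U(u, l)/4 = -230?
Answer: 3697/4 ≈ 924.25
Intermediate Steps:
U(u, l) = 920 (U(u, l) = -4*(-230) = 920)
C(o) = 17/4 (C(o) = 1/2 + ((((o + o)*(-6 + 4) + o)*(-5))/o)/4 = 1/2 + ((((2*o)*(-2) + o)*(-5))/o)/4 = 1/2 + (((-4*o + o)*(-5))/o)/4 = 1/2 + ((-3*o*(-5))/o)/4 = 1/2 + ((15*o)/o)/4 = 1/2 + (1/4)*15 = 1/2 + 15/4 = 17/4)
C(513) + U(-51 - 1*286, 276) = 17/4 + 920 = 3697/4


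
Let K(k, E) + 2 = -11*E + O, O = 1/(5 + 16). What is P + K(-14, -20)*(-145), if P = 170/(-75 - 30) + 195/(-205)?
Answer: -27224368/861 ≈ -31619.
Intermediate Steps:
O = 1/21 ≈ 0.047619
P = -2213/861 (P = 170/(-105) + 195*(-1/205) = 170*(-1/105) - 39/41 = -34/21 - 39/41 = -2213/861 ≈ -2.5703)
K(k, E) = -41/21 - 11*E (K(k, E) = -2 + (-11*E + 1/21) = -2 + (1/21 - 11*E) = -41/21 - 11*E)
P + K(-14, -20)*(-145) = -2213/861 + (-41/21 - 11*(-20))*(-145) = -2213/861 + (-41/21 + 220)*(-145) = -2213/861 + (4579/21)*(-145) = -2213/861 - 663955/21 = -27224368/861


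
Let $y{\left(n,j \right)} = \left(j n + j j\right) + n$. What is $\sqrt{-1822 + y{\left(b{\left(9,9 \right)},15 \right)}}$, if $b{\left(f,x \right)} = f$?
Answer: $i \sqrt{1453} \approx 38.118 i$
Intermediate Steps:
$y{\left(n,j \right)} = n + j^{2} + j n$ ($y{\left(n,j \right)} = \left(j n + j^{2}\right) + n = \left(j^{2} + j n\right) + n = n + j^{2} + j n$)
$\sqrt{-1822 + y{\left(b{\left(9,9 \right)},15 \right)}} = \sqrt{-1822 + \left(9 + 15^{2} + 15 \cdot 9\right)} = \sqrt{-1822 + \left(9 + 225 + 135\right)} = \sqrt{-1822 + 369} = \sqrt{-1453} = i \sqrt{1453}$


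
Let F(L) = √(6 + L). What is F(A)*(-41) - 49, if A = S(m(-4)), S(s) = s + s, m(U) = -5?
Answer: -49 - 82*I ≈ -49.0 - 82.0*I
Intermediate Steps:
S(s) = 2*s
A = -10 (A = 2*(-5) = -10)
F(A)*(-41) - 49 = √(6 - 10)*(-41) - 49 = √(-4)*(-41) - 49 = (2*I)*(-41) - 49 = -82*I - 49 = -49 - 82*I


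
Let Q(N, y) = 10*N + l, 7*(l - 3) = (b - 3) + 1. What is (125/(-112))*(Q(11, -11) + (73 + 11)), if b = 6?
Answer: -172875/784 ≈ -220.50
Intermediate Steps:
l = 25/7 (l = 3 + ((6 - 3) + 1)/7 = 3 + (3 + 1)/7 = 3 + (1/7)*4 = 3 + 4/7 = 25/7 ≈ 3.5714)
Q(N, y) = 25/7 + 10*N (Q(N, y) = 10*N + 25/7 = 25/7 + 10*N)
(125/(-112))*(Q(11, -11) + (73 + 11)) = (125/(-112))*((25/7 + 10*11) + (73 + 11)) = (125*(-1/112))*((25/7 + 110) + 84) = -125*(795/7 + 84)/112 = -125/112*1383/7 = -172875/784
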